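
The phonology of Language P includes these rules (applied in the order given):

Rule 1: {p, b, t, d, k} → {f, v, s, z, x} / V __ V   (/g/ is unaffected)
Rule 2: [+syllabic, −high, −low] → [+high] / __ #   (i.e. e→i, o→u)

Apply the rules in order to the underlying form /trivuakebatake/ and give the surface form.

Rule 1 (intervocalic spirantization): /k/ is a stop between vowels /a/ and /e/, so it spirantizes to the fricative [x]. /b/ is a stop between vowels /e/ and /a/, so it spirantizes to the fricative [v]. /t/ is a stop between vowels /a/ and /a/, so it spirantizes to the fricative [s]. /k/ is a stop between vowels /a/ and /e/, so it spirantizes to the fricative [x]. /trivuakebatake/ → trivuaxevasaxe.
Rule 2 (final vowel raising): /e/ is a mid vowel in word-final position, so it raises to [i]. /trivuaxevasaxe/ → trivuaxevasaxi.

trivuaxevasaxi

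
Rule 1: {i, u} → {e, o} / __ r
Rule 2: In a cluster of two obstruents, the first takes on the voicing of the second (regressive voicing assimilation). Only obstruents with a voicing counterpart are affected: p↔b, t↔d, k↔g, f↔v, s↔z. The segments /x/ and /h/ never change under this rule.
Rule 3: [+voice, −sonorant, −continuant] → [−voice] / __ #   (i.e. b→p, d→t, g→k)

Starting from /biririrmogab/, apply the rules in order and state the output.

Rule 1 (pre-rhotic lowering): /i/ is a high vowel immediately before /r/, so it lowers to [e]. /i/ is a high vowel immediately before /r/, so it lowers to [e]. /i/ is a high vowel immediately before /r/, so it lowers to [e]. /biririrmogab/ → bererermogab.
Rule 2 (regressive voicing assimilation): no segment meets the environment; /bererermogab/ is unchanged.
Rule 3 (final devoicing): /b/ is a voiced stop in word-final position, so it devoices to [p]. /bererermogab/ → bererermogap.

bererermogap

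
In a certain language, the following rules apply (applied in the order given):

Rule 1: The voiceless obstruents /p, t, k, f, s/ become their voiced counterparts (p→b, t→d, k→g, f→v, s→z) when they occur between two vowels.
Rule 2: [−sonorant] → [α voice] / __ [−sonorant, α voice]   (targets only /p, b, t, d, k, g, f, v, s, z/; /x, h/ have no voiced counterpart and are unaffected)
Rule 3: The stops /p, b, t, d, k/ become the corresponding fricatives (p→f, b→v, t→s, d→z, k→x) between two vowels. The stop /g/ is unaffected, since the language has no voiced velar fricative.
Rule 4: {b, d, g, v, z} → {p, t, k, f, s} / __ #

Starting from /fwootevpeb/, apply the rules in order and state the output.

fwoozefpep

Rule 1 (intervocalic voicing): /t/ is a voiceless obstruent between vowels /o/ and /e/, so it voices to [d]. /fwootevpeb/ → fwoodevpeb.
Rule 2 (regressive voicing assimilation): /v/ precedes the voiceless obstruent /p/, so it devoices to [f] by assimilation. /fwoodevpeb/ → fwoodefpeb.
Rule 3 (intervocalic spirantization): /d/ is a stop between vowels /o/ and /e/, so it spirantizes to the fricative [z]. /fwoodefpeb/ → fwoozefpeb.
Rule 4 (final devoicing): /b/ is a voiced obstruent in word-final position, so it devoices to [p]. /fwoozefpeb/ → fwoozefpep.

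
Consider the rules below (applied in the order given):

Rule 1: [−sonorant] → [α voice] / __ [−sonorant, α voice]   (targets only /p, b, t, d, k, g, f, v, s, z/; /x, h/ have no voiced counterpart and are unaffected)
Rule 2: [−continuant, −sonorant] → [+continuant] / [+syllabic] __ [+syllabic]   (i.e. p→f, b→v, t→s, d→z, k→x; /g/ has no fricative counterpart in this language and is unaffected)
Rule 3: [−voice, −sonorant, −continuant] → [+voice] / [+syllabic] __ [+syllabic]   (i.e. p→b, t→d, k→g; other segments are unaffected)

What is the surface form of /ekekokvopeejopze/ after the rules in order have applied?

Rule 1 (regressive voicing assimilation): /k/ precedes the voiced obstruent /v/, so it voices to [g] by assimilation. /p/ precedes the voiced obstruent /z/, so it voices to [b] by assimilation. /ekekokvopeejopze/ → ekekogvopeejobze.
Rule 2 (intervocalic spirantization): /k/ is a stop between vowels /e/ and /e/, so it spirantizes to the fricative [x]. /k/ is a stop between vowels /e/ and /o/, so it spirantizes to the fricative [x]. /p/ is a stop between vowels /o/ and /e/, so it spirantizes to the fricative [f]. /ekekogvopeejobze/ → exexogvofeejobze.
Rule 3 (intervocalic voicing): no segment meets the environment; /exexogvofeejobze/ is unchanged.

exexogvofeejobze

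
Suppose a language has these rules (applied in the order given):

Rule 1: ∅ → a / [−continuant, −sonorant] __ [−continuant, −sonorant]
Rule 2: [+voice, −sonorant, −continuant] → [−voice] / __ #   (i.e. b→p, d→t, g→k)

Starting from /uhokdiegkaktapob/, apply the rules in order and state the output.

uhokadiegakakatapop

Rule 1 (stop-cluster a-epenthesis): /k/ and /d/ form a stop–stop cluster, so [a] is inserted between them. /g/ and /k/ form a stop–stop cluster, so [a] is inserted between them. /k/ and /t/ form a stop–stop cluster, so [a] is inserted between them. /uhokdiegkaktapob/ → uhokadiegakakatapob.
Rule 2 (final devoicing): /b/ is a voiced stop in word-final position, so it devoices to [p]. /uhokadiegakakatapob/ → uhokadiegakakatapop.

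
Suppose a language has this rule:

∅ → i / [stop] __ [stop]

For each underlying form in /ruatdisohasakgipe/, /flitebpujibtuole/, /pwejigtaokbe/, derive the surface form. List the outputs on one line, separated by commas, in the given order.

ruatidisohasakigipe, flitebipujibituole, pwejigitaokibe

/ruatdisohasakgipe/: /t/ and /d/ form a stop–stop cluster, so [i] is inserted between them. /k/ and /g/ form a stop–stop cluster, so [i] is inserted between them. → [ruatidisohasakigipe].
/flitebpujibtuole/: /b/ and /p/ form a stop–stop cluster, so [i] is inserted between them. /b/ and /t/ form a stop–stop cluster, so [i] is inserted between them. → [flitebipujibituole].
/pwejigtaokbe/: /g/ and /t/ form a stop–stop cluster, so [i] is inserted between them. /k/ and /b/ form a stop–stop cluster, so [i] is inserted between them. → [pwejigitaokibe].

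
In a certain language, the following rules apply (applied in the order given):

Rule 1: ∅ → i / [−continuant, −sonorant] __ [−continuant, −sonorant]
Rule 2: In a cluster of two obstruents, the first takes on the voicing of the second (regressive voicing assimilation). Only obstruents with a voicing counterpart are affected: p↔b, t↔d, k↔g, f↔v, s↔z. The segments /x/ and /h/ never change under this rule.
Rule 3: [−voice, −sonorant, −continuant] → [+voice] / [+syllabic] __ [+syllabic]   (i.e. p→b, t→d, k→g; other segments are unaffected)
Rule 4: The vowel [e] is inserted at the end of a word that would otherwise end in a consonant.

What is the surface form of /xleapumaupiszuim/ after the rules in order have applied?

Rule 1 (stop-cluster i-epenthesis): no segment meets the environment; /xleapumaupiszuim/ is unchanged.
Rule 2 (regressive voicing assimilation): /s/ precedes the voiced obstruent /z/, so it voices to [z] by assimilation. /xleapumaupiszuim/ → xleapumaupizzuim.
Rule 3 (intervocalic voicing): /p/ is a voiceless stop between vowels /a/ and /u/, so it voices to [b]. /p/ is a voiceless stop between vowels /u/ and /i/, so it voices to [b]. /xleapumaupizzuim/ → xleabumaubizzuim.
Rule 4 (final e-epenthesis): the form ends in the consonant /m/, so [e] is inserted word-finally. /xleabumaubizzuim/ → xleabumaubizzuime.

xleabumaubizzuime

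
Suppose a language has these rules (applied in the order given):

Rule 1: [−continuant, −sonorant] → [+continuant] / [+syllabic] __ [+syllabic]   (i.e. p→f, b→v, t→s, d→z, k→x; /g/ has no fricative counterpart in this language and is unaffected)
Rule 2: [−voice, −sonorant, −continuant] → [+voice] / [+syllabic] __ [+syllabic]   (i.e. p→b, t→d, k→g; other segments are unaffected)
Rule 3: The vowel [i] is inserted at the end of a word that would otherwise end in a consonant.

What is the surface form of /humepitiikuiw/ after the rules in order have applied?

Rule 1 (intervocalic spirantization): /p/ is a stop between vowels /e/ and /i/, so it spirantizes to the fricative [f]. /t/ is a stop between vowels /i/ and /i/, so it spirantizes to the fricative [s]. /k/ is a stop between vowels /i/ and /u/, so it spirantizes to the fricative [x]. /humepitiikuiw/ → humefisiixuiw.
Rule 2 (intervocalic voicing): no segment meets the environment; /humefisiixuiw/ is unchanged.
Rule 3 (final i-epenthesis): the form ends in the consonant /w/, so [i] is inserted word-finally. /humefisiixuiw/ → humefisiixuiwi.

humefisiixuiwi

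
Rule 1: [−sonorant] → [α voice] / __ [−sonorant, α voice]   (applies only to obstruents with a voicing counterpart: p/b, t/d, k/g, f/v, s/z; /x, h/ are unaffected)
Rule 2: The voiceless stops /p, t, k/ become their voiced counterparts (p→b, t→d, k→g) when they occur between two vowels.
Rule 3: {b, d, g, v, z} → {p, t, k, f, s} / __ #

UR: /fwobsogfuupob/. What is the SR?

Rule 1 (regressive voicing assimilation): /b/ precedes the voiceless obstruent /s/, so it devoices to [p] by assimilation. /g/ precedes the voiceless obstruent /f/, so it devoices to [k] by assimilation. /fwobsogfuupob/ → fwopsokfuupob.
Rule 2 (intervocalic voicing): /p/ is a voiceless stop between vowels /u/ and /o/, so it voices to [b]. /fwopsokfuupob/ → fwopsokfuubob.
Rule 3 (final devoicing): /b/ is a voiced obstruent in word-final position, so it devoices to [p]. /fwopsokfuubob/ → fwopsokfuubop.

fwopsokfuubop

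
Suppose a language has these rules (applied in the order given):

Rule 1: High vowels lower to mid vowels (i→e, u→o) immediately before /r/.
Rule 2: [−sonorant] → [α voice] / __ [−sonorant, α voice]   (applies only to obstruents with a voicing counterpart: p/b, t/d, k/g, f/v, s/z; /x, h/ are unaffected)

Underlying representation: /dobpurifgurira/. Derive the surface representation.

Rule 1 (pre-rhotic lowering): /u/ is a high vowel immediately before /r/, so it lowers to [o]. /u/ is a high vowel immediately before /r/, so it lowers to [o]. /i/ is a high vowel immediately before /r/, so it lowers to [e]. /dobpurifgurira/ → dobporifgorera.
Rule 2 (regressive voicing assimilation): /b/ precedes the voiceless obstruent /p/, so it devoices to [p] by assimilation. /f/ precedes the voiced obstruent /g/, so it voices to [v] by assimilation. /dobporifgorera/ → dopporivgorera.

dopporivgorera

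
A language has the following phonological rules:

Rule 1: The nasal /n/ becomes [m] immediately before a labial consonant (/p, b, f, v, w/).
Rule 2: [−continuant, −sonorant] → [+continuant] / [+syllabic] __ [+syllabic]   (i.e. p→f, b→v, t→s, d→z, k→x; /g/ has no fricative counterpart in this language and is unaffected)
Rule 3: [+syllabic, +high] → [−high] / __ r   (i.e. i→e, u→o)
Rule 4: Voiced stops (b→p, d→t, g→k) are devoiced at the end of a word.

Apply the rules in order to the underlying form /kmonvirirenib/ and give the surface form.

kmomvererenip

Rule 1 (nasal place assimilation): /n/ precedes the labial consonant /v/, so it assimilates in place to [m]. /kmonvirirenib/ → kmomvirirenib.
Rule 2 (intervocalic spirantization): no segment meets the environment; /kmomvirirenib/ is unchanged.
Rule 3 (pre-rhotic lowering): /i/ is a high vowel immediately before /r/, so it lowers to [e]. /i/ is a high vowel immediately before /r/, so it lowers to [e]. /kmomvirirenib/ → kmomvererenib.
Rule 4 (final devoicing): /b/ is a voiced stop in word-final position, so it devoices to [p]. /kmomvererenib/ → kmomvererenip.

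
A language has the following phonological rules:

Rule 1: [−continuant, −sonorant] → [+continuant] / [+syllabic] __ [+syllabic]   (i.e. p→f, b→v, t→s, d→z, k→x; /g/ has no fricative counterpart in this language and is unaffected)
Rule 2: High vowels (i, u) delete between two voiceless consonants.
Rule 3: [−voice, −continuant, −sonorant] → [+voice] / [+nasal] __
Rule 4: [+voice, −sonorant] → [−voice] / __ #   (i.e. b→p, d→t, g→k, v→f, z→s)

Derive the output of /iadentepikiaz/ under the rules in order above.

Rule 1 (intervocalic spirantization): /d/ is a stop between vowels /a/ and /e/, so it spirantizes to the fricative [z]. /p/ is a stop between vowels /e/ and /i/, so it spirantizes to the fricative [f]. /k/ is a stop between vowels /i/ and /i/, so it spirantizes to the fricative [x]. /iadentepikiaz/ → iazentefixiaz.
Rule 2 (high vowel syncope): /i/ is a high vowel flanked by voiceless consonants /f/ and /x/, so it deletes. /iazentefixiaz/ → iazentefxiaz.
Rule 3 (post-nasal voicing): /t/ is a voiceless stop immediately after the nasal /n/, so it voices to [d]. /iazentefxiaz/ → iazendefxiaz.
Rule 4 (final devoicing): /z/ is a voiced obstruent in word-final position, so it devoices to [s]. /iazendefxiaz/ → iazendefxias.

iazendefxias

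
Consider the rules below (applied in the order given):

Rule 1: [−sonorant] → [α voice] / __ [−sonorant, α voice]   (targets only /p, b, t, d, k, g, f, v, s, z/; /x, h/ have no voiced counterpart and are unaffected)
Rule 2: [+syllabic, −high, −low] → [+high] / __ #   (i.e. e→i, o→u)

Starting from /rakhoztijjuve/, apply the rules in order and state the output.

rakhostijjuvi

Rule 1 (regressive voicing assimilation): /z/ precedes the voiceless obstruent /t/, so it devoices to [s] by assimilation. /rakhoztijjuve/ → rakhostijjuve.
Rule 2 (final vowel raising): /e/ is a mid vowel in word-final position, so it raises to [i]. /rakhostijjuve/ → rakhostijjuvi.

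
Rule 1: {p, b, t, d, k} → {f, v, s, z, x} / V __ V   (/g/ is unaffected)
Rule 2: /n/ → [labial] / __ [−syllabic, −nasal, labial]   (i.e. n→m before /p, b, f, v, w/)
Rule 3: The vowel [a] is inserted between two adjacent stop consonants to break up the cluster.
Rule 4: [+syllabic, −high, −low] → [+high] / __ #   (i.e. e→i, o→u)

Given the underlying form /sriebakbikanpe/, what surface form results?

Rule 1 (intervocalic spirantization): /b/ is a stop between vowels /e/ and /a/, so it spirantizes to the fricative [v]. /k/ is a stop between vowels /i/ and /a/, so it spirantizes to the fricative [x]. /sriebakbikanpe/ → srievakbixanpe.
Rule 2 (nasal place assimilation): /n/ precedes the labial consonant /p/, so it assimilates in place to [m]. /srievakbixanpe/ → srievakbixampe.
Rule 3 (stop-cluster a-epenthesis): /k/ and /b/ form a stop–stop cluster, so [a] is inserted between them. /srievakbixampe/ → srievakabixampe.
Rule 4 (final vowel raising): /e/ is a mid vowel in word-final position, so it raises to [i]. /srievakabixampe/ → srievakabixampi.

srievakabixampi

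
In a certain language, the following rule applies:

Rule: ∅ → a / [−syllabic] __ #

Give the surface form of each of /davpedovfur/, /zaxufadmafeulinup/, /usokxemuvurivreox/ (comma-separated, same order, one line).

/davpedovfur/: the form ends in the consonant /r/, so [a] is inserted word-finally. → [davpedovfura].
/zaxufadmafeulinup/: the form ends in the consonant /p/, so [a] is inserted word-finally. → [zaxufadmafeulinupa].
/usokxemuvurivreox/: the form ends in the consonant /x/, so [a] is inserted word-finally. → [usokxemuvurivreoxa].

davpedovfura, zaxufadmafeulinupa, usokxemuvurivreoxa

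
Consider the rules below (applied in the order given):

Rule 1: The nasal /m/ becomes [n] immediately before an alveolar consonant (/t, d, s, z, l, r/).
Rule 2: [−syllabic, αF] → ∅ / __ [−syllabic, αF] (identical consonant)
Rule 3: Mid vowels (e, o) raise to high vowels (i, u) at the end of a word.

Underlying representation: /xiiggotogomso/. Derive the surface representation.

Rule 1 (nasal place assimilation): /m/ precedes the alveolar consonant /s/, so it assimilates in place to [n]. /xiiggotogomso/ → xiiggotogonso.
Rule 2 (degemination): /gg/ is a geminate; the first /g/ deletes. /xiiggotogonso/ → xiigotogonso.
Rule 3 (final vowel raising): /o/ is a mid vowel in word-final position, so it raises to [u]. /xiigotogonso/ → xiigotogonsu.

xiigotogonsu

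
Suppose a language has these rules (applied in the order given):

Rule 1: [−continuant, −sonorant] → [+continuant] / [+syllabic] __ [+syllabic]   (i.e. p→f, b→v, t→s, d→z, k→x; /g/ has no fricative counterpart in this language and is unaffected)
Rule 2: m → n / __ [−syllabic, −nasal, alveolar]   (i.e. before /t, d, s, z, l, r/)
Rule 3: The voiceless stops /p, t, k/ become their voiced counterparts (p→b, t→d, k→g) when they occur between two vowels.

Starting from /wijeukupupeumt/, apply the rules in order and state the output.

wijeuxufufeunt

Rule 1 (intervocalic spirantization): /k/ is a stop between vowels /u/ and /u/, so it spirantizes to the fricative [x]. /p/ is a stop between vowels /u/ and /u/, so it spirantizes to the fricative [f]. /p/ is a stop between vowels /u/ and /e/, so it spirantizes to the fricative [f]. /wijeukupupeumt/ → wijeuxufufeumt.
Rule 2 (nasal place assimilation): /m/ precedes the alveolar consonant /t/, so it assimilates in place to [n]. /wijeuxufufeumt/ → wijeuxufufeunt.
Rule 3 (intervocalic voicing): no segment meets the environment; /wijeuxufufeunt/ is unchanged.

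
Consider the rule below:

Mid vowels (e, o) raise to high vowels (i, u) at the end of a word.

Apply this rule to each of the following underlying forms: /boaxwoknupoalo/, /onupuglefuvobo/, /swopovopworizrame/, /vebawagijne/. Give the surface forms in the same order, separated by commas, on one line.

/boaxwoknupoalo/: /o/ is a mid vowel in word-final position, so it raises to [u]. → [boaxwoknupoalu].
/onupuglefuvobo/: /o/ is a mid vowel in word-final position, so it raises to [u]. → [onupuglefuvobu].
/swopovopworizrame/: /e/ is a mid vowel in word-final position, so it raises to [i]. → [swopovopworizrami].
/vebawagijne/: /e/ is a mid vowel in word-final position, so it raises to [i]. → [vebawagijni].

boaxwoknupoalu, onupuglefuvobu, swopovopworizrami, vebawagijni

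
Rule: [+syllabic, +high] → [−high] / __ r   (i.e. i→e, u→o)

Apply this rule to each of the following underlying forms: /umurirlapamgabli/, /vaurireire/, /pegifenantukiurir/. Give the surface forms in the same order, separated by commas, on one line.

/umurirlapamgabli/: /u/ is a high vowel immediately before /r/, so it lowers to [o]. /i/ is a high vowel immediately before /r/, so it lowers to [e]. → [umorerlapamgabli].
/vaurireire/: /u/ is a high vowel immediately before /r/, so it lowers to [o]. /i/ is a high vowel immediately before /r/, so it lowers to [e]. /i/ is a high vowel immediately before /r/, so it lowers to [e]. → [vaorereere].
/pegifenantukiurir/: /u/ is a high vowel immediately before /r/, so it lowers to [o]. /i/ is a high vowel immediately before /r/, so it lowers to [e]. → [pegifenantukiorer].

umorerlapamgabli, vaorereere, pegifenantukiorer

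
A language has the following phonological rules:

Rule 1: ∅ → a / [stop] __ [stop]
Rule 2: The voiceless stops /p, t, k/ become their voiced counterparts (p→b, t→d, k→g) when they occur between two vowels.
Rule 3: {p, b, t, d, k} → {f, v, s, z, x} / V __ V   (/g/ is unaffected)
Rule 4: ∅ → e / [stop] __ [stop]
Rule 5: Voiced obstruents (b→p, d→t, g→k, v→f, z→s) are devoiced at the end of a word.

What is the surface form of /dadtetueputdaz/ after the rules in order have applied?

dazazezuevuzazas

Rule 1 (stop-cluster a-epenthesis): /d/ and /t/ form a stop–stop cluster, so [a] is inserted between them. /t/ and /d/ form a stop–stop cluster, so [a] is inserted between them. /dadtetueputdaz/ → dadatetueputadaz.
Rule 2 (intervocalic voicing): /t/ is a voiceless stop between vowels /a/ and /e/, so it voices to [d]. /t/ is a voiceless stop between vowels /e/ and /u/, so it voices to [d]. /p/ is a voiceless stop between vowels /e/ and /u/, so it voices to [b]. /t/ is a voiceless stop between vowels /u/ and /a/, so it voices to [d]. /dadatetueputadaz/ → dadadeduebudadaz.
Rule 3 (intervocalic spirantization): /d/ is a stop between vowels /a/ and /a/, so it spirantizes to the fricative [z]. /d/ is a stop between vowels /a/ and /e/, so it spirantizes to the fricative [z]. /d/ is a stop between vowels /e/ and /u/, so it spirantizes to the fricative [z]. /b/ is a stop between vowels /e/ and /u/, so it spirantizes to the fricative [v]. /d/ is a stop between vowels /u/ and /a/, so it spirantizes to the fricative [z]. /d/ is a stop between vowels /a/ and /a/, so it spirantizes to the fricative [z]. /dadadeduebudadaz/ → dazazezuevuzazaz.
Rule 4 (stop-cluster e-epenthesis): no segment meets the environment; /dazazezuevuzazaz/ is unchanged.
Rule 5 (final devoicing): /z/ is a voiced obstruent in word-final position, so it devoices to [s]. /dazazezuevuzazaz/ → dazazezuevuzazas.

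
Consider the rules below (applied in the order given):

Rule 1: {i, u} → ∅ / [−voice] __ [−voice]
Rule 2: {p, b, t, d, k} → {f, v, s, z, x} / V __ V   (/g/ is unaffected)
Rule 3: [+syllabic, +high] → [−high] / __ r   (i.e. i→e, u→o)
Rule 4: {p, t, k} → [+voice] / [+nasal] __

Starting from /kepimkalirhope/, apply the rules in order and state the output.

kefimgalerhofe

Rule 1 (high vowel syncope): no segment meets the environment; /kepimkalirhope/ is unchanged.
Rule 2 (intervocalic spirantization): /p/ is a stop between vowels /e/ and /i/, so it spirantizes to the fricative [f]. /p/ is a stop between vowels /o/ and /e/, so it spirantizes to the fricative [f]. /kepimkalirhope/ → kefimkalirhofe.
Rule 3 (pre-rhotic lowering): /i/ is a high vowel immediately before /r/, so it lowers to [e]. /kefimkalirhofe/ → kefimkalerhofe.
Rule 4 (post-nasal voicing): /k/ is a voiceless stop immediately after the nasal /m/, so it voices to [g]. /kefimkalerhofe/ → kefimgalerhofe.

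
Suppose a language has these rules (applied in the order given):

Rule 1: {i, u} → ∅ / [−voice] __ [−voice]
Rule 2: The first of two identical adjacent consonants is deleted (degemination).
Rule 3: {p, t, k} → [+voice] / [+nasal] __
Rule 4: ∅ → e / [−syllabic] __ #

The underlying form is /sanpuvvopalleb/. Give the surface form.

Rule 1 (high vowel syncope): no segment meets the environment; /sanpuvvopalleb/ is unchanged.
Rule 2 (degemination): /vv/ is a geminate; the first /v/ deletes. /ll/ is a geminate; the first /l/ deletes. /sanpuvvopalleb/ → sanpuvopaleb.
Rule 3 (post-nasal voicing): /p/ is a voiceless stop immediately after the nasal /n/, so it voices to [b]. /sanpuvopaleb/ → sanbuvopaleb.
Rule 4 (final e-epenthesis): the form ends in the consonant /b/, so [e] is inserted word-finally. /sanbuvopaleb/ → sanbuvopalebe.

sanbuvopalebe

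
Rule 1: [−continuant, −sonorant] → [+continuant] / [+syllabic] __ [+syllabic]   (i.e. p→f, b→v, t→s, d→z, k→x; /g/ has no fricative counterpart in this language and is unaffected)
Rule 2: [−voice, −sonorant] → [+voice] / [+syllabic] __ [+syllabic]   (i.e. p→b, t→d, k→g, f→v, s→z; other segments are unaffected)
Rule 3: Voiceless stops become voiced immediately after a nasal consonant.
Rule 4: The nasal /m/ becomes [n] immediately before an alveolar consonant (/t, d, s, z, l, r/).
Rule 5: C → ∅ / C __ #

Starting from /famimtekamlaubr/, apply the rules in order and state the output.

Rule 1 (intervocalic spirantization): /k/ is a stop between vowels /e/ and /a/, so it spirantizes to the fricative [x]. /famimtekamlaubr/ → famimtexamlaubr.
Rule 2 (intervocalic voicing): no segment meets the environment; /famimtexamlaubr/ is unchanged.
Rule 3 (post-nasal voicing): /t/ is a voiceless stop immediately after the nasal /m/, so it voices to [d]. /famimtexamlaubr/ → famimdexamlaubr.
Rule 4 (nasal place assimilation): /m/ precedes the alveolar consonant /d/, so it assimilates in place to [n]. /m/ precedes the alveolar consonant /l/, so it assimilates in place to [n]. /famimdexamlaubr/ → famindexanlaubr.
Rule 5 (final cluster simplification): /r/ is the second consonant of a word-final cluster /br/, so it deletes. /famindexanlaubr/ → famindexanlaub.

famindexanlaub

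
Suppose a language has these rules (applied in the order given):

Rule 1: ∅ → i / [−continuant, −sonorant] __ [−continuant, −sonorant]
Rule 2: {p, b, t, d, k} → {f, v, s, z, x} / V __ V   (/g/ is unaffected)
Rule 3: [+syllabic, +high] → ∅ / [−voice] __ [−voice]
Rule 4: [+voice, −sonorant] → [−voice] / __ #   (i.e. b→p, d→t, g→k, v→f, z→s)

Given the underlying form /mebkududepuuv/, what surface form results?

mevixuzuzefuuf

Rule 1 (stop-cluster i-epenthesis): /b/ and /k/ form a stop–stop cluster, so [i] is inserted between them. /mebkududepuuv/ → mebikududepuuv.
Rule 2 (intervocalic spirantization): /b/ is a stop between vowels /e/ and /i/, so it spirantizes to the fricative [v]. /k/ is a stop between vowels /i/ and /u/, so it spirantizes to the fricative [x]. /d/ is a stop between vowels /u/ and /u/, so it spirantizes to the fricative [z]. /d/ is a stop between vowels /u/ and /e/, so it spirantizes to the fricative [z]. /p/ is a stop between vowels /e/ and /u/, so it spirantizes to the fricative [f]. /mebikududepuuv/ → mevixuzuzefuuv.
Rule 3 (high vowel syncope): no segment meets the environment; /mevixuzuzefuuv/ is unchanged.
Rule 4 (final devoicing): /v/ is a voiced obstruent in word-final position, so it devoices to [f]. /mevixuzuzefuuv/ → mevixuzuzefuuf.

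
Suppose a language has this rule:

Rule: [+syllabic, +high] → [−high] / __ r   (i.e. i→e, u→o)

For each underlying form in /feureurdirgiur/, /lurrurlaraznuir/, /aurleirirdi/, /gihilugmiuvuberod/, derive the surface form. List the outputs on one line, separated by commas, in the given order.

feoreordergior, lorrorlaraznuer, aorleererdi, gihilugmiuvuberod

/feureurdirgiur/: /u/ is a high vowel immediately before /r/, so it lowers to [o]. /u/ is a high vowel immediately before /r/, so it lowers to [o]. /i/ is a high vowel immediately before /r/, so it lowers to [e]. /u/ is a high vowel immediately before /r/, so it lowers to [o]. → [feoreordergior].
/lurrurlaraznuir/: /u/ is a high vowel immediately before /r/, so it lowers to [o]. /u/ is a high vowel immediately before /r/, so it lowers to [o]. /i/ is a high vowel immediately before /r/, so it lowers to [e]. → [lorrorlaraznuer].
/aurleirirdi/: /u/ is a high vowel immediately before /r/, so it lowers to [o]. /i/ is a high vowel immediately before /r/, so it lowers to [e]. /i/ is a high vowel immediately before /r/, so it lowers to [e]. → [aorleererdi].
/gihilugmiuvuberod/: the rule's environment is not met; surfaces unchanged as [gihilugmiuvuberod].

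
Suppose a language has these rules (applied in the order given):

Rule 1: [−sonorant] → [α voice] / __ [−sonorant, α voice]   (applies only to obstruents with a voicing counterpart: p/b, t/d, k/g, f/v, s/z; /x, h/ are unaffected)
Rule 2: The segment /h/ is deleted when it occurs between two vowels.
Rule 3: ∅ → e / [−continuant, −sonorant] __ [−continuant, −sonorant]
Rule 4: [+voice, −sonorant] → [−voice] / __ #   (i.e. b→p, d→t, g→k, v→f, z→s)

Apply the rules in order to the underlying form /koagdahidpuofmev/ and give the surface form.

Rule 1 (regressive voicing assimilation): /d/ precedes the voiceless obstruent /p/, so it devoices to [t] by assimilation. /koagdahidpuofmev/ → koagdahitpuofmev.
Rule 2 (intervocalic h-deletion): /h/ occurs between vowels /a/ and /i/, so it deletes. /koagdahitpuofmev/ → koagdaitpuofmev.
Rule 3 (stop-cluster e-epenthesis): /g/ and /d/ form a stop–stop cluster, so [e] is inserted between them. /t/ and /p/ form a stop–stop cluster, so [e] is inserted between them. /koagdaitpuofmev/ → koagedaitepuofmev.
Rule 4 (final devoicing): /v/ is a voiced obstruent in word-final position, so it devoices to [f]. /koagedaitepuofmev/ → koagedaitepuofmef.

koagedaitepuofmef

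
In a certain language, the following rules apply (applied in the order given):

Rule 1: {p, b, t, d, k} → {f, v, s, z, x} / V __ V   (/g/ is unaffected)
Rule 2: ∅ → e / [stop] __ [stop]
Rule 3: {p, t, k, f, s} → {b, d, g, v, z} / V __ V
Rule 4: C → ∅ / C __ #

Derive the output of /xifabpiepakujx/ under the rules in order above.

xivabebievaxuj

Rule 1 (intervocalic spirantization): /p/ is a stop between vowels /e/ and /a/, so it spirantizes to the fricative [f]. /k/ is a stop between vowels /a/ and /u/, so it spirantizes to the fricative [x]. /xifabpiepakujx/ → xifabpiefaxujx.
Rule 2 (stop-cluster e-epenthesis): /b/ and /p/ form a stop–stop cluster, so [e] is inserted between them. /xifabpiefaxujx/ → xifabepiefaxujx.
Rule 3 (intervocalic voicing): /f/ is a voiceless obstruent between vowels /i/ and /a/, so it voices to [v]. /p/ is a voiceless obstruent between vowels /e/ and /i/, so it voices to [b]. /f/ is a voiceless obstruent between vowels /e/ and /a/, so it voices to [v]. /xifabepiefaxujx/ → xivabebievaxujx.
Rule 4 (final cluster simplification): /x/ is the second consonant of a word-final cluster /jx/, so it deletes. /xivabebievaxujx/ → xivabebievaxuj.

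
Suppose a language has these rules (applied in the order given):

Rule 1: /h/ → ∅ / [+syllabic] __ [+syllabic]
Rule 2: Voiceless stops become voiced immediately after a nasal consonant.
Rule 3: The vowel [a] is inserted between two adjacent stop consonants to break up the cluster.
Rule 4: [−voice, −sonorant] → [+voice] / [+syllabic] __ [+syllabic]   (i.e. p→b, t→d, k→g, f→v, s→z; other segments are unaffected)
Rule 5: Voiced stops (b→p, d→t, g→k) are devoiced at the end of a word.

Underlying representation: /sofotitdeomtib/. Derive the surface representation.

Rule 1 (intervocalic h-deletion): no segment meets the environment; /sofotitdeomtib/ is unchanged.
Rule 2 (post-nasal voicing): /t/ is a voiceless stop immediately after the nasal /m/, so it voices to [d]. /sofotitdeomtib/ → sofotitdeomdib.
Rule 3 (stop-cluster a-epenthesis): /t/ and /d/ form a stop–stop cluster, so [a] is inserted between them. /sofotitdeomdib/ → sofotitadeomdib.
Rule 4 (intervocalic voicing): /f/ is a voiceless obstruent between vowels /o/ and /o/, so it voices to [v]. /t/ is a voiceless obstruent between vowels /o/ and /i/, so it voices to [d]. /t/ is a voiceless obstruent between vowels /i/ and /a/, so it voices to [d]. /sofotitadeomdib/ → sovodidadeomdib.
Rule 5 (final devoicing): /b/ is a voiced stop in word-final position, so it devoices to [p]. /sovodidadeomdib/ → sovodidadeomdip.

sovodidadeomdip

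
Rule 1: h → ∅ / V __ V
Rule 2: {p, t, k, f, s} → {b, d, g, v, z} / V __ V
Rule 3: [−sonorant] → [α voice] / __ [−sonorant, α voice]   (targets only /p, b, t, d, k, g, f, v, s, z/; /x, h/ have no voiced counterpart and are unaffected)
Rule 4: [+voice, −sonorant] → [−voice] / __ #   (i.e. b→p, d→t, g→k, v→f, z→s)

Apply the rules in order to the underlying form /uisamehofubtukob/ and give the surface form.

uizameovuptugop

Rule 1 (intervocalic h-deletion): /h/ occurs between vowels /e/ and /o/, so it deletes. /uisamehofubtukob/ → uisameofubtukob.
Rule 2 (intervocalic voicing): /s/ is a voiceless obstruent between vowels /i/ and /a/, so it voices to [z]. /f/ is a voiceless obstruent between vowels /o/ and /u/, so it voices to [v]. /k/ is a voiceless obstruent between vowels /u/ and /o/, so it voices to [g]. /uisameofubtukob/ → uizameovubtugob.
Rule 3 (regressive voicing assimilation): /b/ precedes the voiceless obstruent /t/, so it devoices to [p] by assimilation. /uizameovubtugob/ → uizameovuptugob.
Rule 4 (final devoicing): /b/ is a voiced obstruent in word-final position, so it devoices to [p]. /uizameovuptugob/ → uizameovuptugop.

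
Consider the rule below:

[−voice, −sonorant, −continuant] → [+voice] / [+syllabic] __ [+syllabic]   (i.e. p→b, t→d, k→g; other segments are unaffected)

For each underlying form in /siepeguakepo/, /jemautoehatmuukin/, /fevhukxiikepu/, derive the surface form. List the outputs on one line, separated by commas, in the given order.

/siepeguakepo/: /p/ is a voiceless stop between vowels /e/ and /e/, so it voices to [b]. /k/ is a voiceless stop between vowels /a/ and /e/, so it voices to [g]. /p/ is a voiceless stop between vowels /e/ and /o/, so it voices to [b]. → [siebeguagebo].
/jemautoehatmuukin/: /t/ is a voiceless stop between vowels /u/ and /o/, so it voices to [d]. /k/ is a voiceless stop between vowels /u/ and /i/, so it voices to [g]. → [jemaudoehatmuugin].
/fevhukxiikepu/: /k/ is a voiceless stop between vowels /i/ and /e/, so it voices to [g]. /p/ is a voiceless stop between vowels /e/ and /u/, so it voices to [b]. → [fevhukxiigebu].

siebeguagebo, jemaudoehatmuugin, fevhukxiigebu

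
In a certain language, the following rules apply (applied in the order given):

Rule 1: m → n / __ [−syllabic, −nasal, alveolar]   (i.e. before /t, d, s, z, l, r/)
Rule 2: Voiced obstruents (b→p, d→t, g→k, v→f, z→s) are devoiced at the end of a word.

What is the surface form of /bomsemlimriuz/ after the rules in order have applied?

bonsenlinrius

Rule 1 (nasal place assimilation): /m/ precedes the alveolar consonant /s/, so it assimilates in place to [n]. /m/ precedes the alveolar consonant /l/, so it assimilates in place to [n]. /m/ precedes the alveolar consonant /r/, so it assimilates in place to [n]. /bomsemlimriuz/ → bonsenlinriuz.
Rule 2 (final devoicing): /z/ is a voiced obstruent in word-final position, so it devoices to [s]. /bonsenlinriuz/ → bonsenlinrius.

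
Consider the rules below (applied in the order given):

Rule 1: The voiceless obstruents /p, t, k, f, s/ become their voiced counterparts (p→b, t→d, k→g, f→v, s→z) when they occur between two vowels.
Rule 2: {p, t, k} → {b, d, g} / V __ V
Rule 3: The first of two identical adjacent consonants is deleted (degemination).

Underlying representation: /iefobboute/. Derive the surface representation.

ievoboude

Rule 1 (intervocalic voicing): /f/ is a voiceless obstruent between vowels /e/ and /o/, so it voices to [v]. /t/ is a voiceless obstruent between vowels /u/ and /e/, so it voices to [d]. /iefobboute/ → ievobboude.
Rule 2 (intervocalic voicing): no segment meets the environment; /ievobboude/ is unchanged.
Rule 3 (degemination): /bb/ is a geminate; the first /b/ deletes. /ievobboude/ → ievoboude.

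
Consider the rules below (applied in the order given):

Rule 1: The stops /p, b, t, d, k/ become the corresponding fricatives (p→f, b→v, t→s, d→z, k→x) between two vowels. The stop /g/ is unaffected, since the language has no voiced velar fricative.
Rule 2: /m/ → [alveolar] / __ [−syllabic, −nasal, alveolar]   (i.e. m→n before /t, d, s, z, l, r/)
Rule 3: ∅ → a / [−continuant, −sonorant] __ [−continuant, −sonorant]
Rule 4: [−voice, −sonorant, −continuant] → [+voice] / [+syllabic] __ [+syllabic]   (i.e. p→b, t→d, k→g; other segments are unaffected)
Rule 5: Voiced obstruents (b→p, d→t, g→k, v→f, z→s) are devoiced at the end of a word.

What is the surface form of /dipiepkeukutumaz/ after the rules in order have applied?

difiebageuxusumas

Rule 1 (intervocalic spirantization): /p/ is a stop between vowels /i/ and /i/, so it spirantizes to the fricative [f]. /k/ is a stop between vowels /u/ and /u/, so it spirantizes to the fricative [x]. /t/ is a stop between vowels /u/ and /u/, so it spirantizes to the fricative [s]. /dipiepkeukutumaz/ → difiepkeuxusumaz.
Rule 2 (nasal place assimilation): no segment meets the environment; /difiepkeuxusumaz/ is unchanged.
Rule 3 (stop-cluster a-epenthesis): /p/ and /k/ form a stop–stop cluster, so [a] is inserted between them. /difiepkeuxusumaz/ → difiepakeuxusumaz.
Rule 4 (intervocalic voicing): /p/ is a voiceless stop between vowels /e/ and /a/, so it voices to [b]. /k/ is a voiceless stop between vowels /a/ and /e/, so it voices to [g]. /difiepakeuxusumaz/ → difiebageuxusumaz.
Rule 5 (final devoicing): /z/ is a voiced obstruent in word-final position, so it devoices to [s]. /difiebageuxusumaz/ → difiebageuxusumas.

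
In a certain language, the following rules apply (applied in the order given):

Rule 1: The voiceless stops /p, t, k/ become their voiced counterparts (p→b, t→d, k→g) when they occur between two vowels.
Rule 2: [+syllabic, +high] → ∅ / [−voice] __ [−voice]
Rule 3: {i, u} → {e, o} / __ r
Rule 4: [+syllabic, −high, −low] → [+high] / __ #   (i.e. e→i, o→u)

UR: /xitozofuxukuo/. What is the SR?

xidozofxuguu

Rule 1 (intervocalic voicing): /t/ is a voiceless stop between vowels /i/ and /o/, so it voices to [d]. /k/ is a voiceless stop between vowels /u/ and /u/, so it voices to [g]. /xitozofuxukuo/ → xidozofuxuguo.
Rule 2 (high vowel syncope): /u/ is a high vowel flanked by voiceless consonants /f/ and /x/, so it deletes. /xidozofuxuguo/ → xidozofxuguo.
Rule 3 (pre-rhotic lowering): no segment meets the environment; /xidozofxuguo/ is unchanged.
Rule 4 (final vowel raising): /o/ is a mid vowel in word-final position, so it raises to [u]. /xidozofxuguo/ → xidozofxuguu.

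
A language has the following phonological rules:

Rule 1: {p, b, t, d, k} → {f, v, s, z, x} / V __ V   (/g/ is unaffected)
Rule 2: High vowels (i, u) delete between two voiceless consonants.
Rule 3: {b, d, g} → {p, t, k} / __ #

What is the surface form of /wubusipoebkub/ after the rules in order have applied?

wuvusfoebkup

Rule 1 (intervocalic spirantization): /b/ is a stop between vowels /u/ and /u/, so it spirantizes to the fricative [v]. /p/ is a stop between vowels /i/ and /o/, so it spirantizes to the fricative [f]. /wubusipoebkub/ → wuvusifoebkub.
Rule 2 (high vowel syncope): /i/ is a high vowel flanked by voiceless consonants /s/ and /f/, so it deletes. /wuvusifoebkub/ → wuvusfoebkub.
Rule 3 (final devoicing): /b/ is a voiced stop in word-final position, so it devoices to [p]. /wuvusfoebkub/ → wuvusfoebkup.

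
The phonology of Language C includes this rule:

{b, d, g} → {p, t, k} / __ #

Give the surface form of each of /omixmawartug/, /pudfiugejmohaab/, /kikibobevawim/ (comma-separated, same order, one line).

omixmawartuk, pudfiugejmohaap, kikibobevawim

/omixmawartug/: /g/ is a voiced stop in word-final position, so it devoices to [k]. → [omixmawartuk].
/pudfiugejmohaab/: /b/ is a voiced stop in word-final position, so it devoices to [p]. → [pudfiugejmohaap].
/kikibobevawim/: the rule's environment is not met; surfaces unchanged as [kikibobevawim].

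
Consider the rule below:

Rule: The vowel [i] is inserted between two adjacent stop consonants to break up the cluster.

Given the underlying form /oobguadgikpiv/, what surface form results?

oobiguadigikipiv

/b/ and /g/ form a stop–stop cluster, so [i] is inserted between them.
/d/ and /g/ form a stop–stop cluster, so [i] is inserted between them.
/k/ and /p/ form a stop–stop cluster, so [i] is inserted between them.
Surface form: [oobiguadigikipiv].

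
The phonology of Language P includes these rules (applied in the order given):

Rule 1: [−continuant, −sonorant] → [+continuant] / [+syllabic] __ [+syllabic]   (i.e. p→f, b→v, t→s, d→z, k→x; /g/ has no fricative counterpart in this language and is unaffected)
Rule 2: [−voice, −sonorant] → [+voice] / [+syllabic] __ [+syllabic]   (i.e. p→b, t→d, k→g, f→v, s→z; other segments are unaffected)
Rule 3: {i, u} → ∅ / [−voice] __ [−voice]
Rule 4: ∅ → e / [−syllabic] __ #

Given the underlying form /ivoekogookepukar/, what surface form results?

ivoexogooxevuxare

Rule 1 (intervocalic spirantization): /k/ is a stop between vowels /e/ and /o/, so it spirantizes to the fricative [x]. /k/ is a stop between vowels /o/ and /e/, so it spirantizes to the fricative [x]. /p/ is a stop between vowels /e/ and /u/, so it spirantizes to the fricative [f]. /k/ is a stop between vowels /u/ and /a/, so it spirantizes to the fricative [x]. /ivoekogookepukar/ → ivoexogooxefuxar.
Rule 2 (intervocalic voicing): /f/ is a voiceless obstruent between vowels /e/ and /u/, so it voices to [v]. /ivoexogooxefuxar/ → ivoexogooxevuxar.
Rule 3 (high vowel syncope): no segment meets the environment; /ivoexogooxevuxar/ is unchanged.
Rule 4 (final e-epenthesis): the form ends in the consonant /r/, so [e] is inserted word-finally. /ivoexogooxevuxar/ → ivoexogooxevuxare.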